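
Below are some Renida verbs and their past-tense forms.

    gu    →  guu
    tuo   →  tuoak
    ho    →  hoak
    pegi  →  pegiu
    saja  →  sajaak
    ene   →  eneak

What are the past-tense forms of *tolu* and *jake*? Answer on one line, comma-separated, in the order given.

Looking at the last vowel of each stem: -u when the last vowel of the stem is a high vowel (*gu*, *pegi*); -ak when the last vowel of the stem is a non-high vowel (*tuo*, *ho*, *saja*, *ene*).
*tolu* — last vowel /u/ (a high vowel) → -u → *toluu*.
*jake*: last vowel = /e/, a non-high vowel → -ak → *jakeak*.

toluu, jakeak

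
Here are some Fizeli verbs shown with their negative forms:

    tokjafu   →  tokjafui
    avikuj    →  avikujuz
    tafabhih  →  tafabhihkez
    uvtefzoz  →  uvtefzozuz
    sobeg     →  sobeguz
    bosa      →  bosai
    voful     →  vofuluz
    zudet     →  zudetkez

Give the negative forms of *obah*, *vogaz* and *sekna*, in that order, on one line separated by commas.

obahkez, vogazuz, seknai

The pattern is voicing of the final sound: -kez when the stem ends in a voiceless consonant (*tafabhih*, *zudet*); -uz when the stem ends in a voiced consonant (*avikuj*, *uvtefzoz*, *sobeg*, *voful*); -i when the stem ends in a vowel (*tokjafu*, *bosa*).
*obah* — final sound /h/ (a voiceless consonant) → -kez → *obahkez*.
*vogaz*: final sound = /z/, a voiced consonant → -uz → *vogazuz*.
*sekna* — final sound /a/ (a vowel) → -i → *seknai*.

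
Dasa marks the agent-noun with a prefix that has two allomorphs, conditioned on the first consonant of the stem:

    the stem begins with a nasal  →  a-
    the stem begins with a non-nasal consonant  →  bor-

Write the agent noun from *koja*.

The first consonant of *koja* is /k/, which is non-nasal, so the prefix is bor-, giving *borkoja*.

borkoja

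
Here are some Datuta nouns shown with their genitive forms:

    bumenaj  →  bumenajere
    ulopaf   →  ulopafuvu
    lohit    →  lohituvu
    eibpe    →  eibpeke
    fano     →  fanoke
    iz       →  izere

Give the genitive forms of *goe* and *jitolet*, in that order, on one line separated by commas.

Looking at the final sound of each stem: -uvu when the stem ends in a voiceless consonant (*ulopaf*, *lohit*); -ere when the stem ends in a voiced consonant (*bumenaj*, *iz*); -ke when the stem ends in a vowel (*eibpe*, *fano*).
The final sound of *goe* is /e/, which is a vowel, so the suffix is -ke, giving *goeke*.
*jitolet*: final sound = /t/, a voiceless consonant → -uvu → *jitoletuvu*.

goeke, jitoletuvu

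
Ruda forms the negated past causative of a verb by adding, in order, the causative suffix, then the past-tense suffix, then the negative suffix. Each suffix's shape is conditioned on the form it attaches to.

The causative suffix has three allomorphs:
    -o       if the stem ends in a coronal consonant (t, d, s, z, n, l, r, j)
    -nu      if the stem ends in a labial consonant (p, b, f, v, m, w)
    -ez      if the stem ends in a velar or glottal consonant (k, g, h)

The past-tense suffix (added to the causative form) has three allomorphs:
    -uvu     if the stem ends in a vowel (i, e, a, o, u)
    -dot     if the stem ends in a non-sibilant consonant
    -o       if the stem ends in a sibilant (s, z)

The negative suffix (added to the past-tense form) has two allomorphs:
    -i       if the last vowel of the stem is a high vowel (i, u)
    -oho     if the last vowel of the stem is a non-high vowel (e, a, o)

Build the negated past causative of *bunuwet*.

Since the final consonant of *bunuwet* is /t/ (coronal), it takes -o, giving *bunuweto*.
The final sound of the causative form *bunuweto* is /o/, which is a vowel, so the past-tense suffix is -uvu, giving *bunuwetouvu*.
The past-tense form *bunuwetouvu* — last vowel /u/ (a high vowel) → -i → *bunuwetouvui*.

bunuwetouvui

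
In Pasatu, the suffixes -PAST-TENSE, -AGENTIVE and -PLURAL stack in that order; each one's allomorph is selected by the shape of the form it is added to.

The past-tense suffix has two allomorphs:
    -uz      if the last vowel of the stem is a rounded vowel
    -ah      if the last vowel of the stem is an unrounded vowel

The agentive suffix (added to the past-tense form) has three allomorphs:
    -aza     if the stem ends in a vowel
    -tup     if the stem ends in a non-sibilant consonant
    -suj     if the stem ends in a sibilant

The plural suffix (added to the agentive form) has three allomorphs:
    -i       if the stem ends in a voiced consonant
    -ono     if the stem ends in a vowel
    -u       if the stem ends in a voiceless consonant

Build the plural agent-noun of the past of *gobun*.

Since the last vowel of *gobun* is /u/ (a rounded vowel), it takes -uz, giving *gobunuz*.
The past-tense form *gobunuz* — final sound /z/ (a sibilant) → -suj → *gobunuzsuj*.
The agentive form *gobunuzsuj* — final sound /j/ (a voiced consonant) → -i → *gobunuzsuji*.

gobunuzsuji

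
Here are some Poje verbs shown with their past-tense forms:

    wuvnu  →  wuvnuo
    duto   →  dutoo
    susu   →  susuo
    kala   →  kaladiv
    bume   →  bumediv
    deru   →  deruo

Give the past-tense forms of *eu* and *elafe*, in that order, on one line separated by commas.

euo, elafediv

The alternation tracks the last vowel of the stem — -o when the last vowel of the stem is a rounded vowel (*wuvnu*, *duto*, *susu*, *deru*); -div when the last vowel of the stem is an unrounded vowel (*kala*, *bume*).
*eu*: last vowel = /u/, a rounded vowel → -o → *euo*.
*elafe*: last vowel = /e/, an unrounded vowel → -div → *elafediv*.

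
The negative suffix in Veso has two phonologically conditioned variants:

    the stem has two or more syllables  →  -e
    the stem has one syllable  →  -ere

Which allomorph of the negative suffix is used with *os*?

-ere

With one syllable, *os* takes -ere.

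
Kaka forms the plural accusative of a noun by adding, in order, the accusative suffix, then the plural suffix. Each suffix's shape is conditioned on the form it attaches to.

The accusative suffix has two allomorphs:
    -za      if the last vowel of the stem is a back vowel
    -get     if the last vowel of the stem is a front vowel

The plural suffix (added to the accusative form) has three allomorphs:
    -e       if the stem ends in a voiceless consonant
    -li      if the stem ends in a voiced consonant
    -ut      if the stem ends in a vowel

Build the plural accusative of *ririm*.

ririmgete

*ririm*: last vowel = /i/, a front vowel → -get → *ririmget*.
The final sound of the accusative form *ririmget* is /t/, which is a voiceless consonant, so the plural suffix is -e, giving *ririmgete*.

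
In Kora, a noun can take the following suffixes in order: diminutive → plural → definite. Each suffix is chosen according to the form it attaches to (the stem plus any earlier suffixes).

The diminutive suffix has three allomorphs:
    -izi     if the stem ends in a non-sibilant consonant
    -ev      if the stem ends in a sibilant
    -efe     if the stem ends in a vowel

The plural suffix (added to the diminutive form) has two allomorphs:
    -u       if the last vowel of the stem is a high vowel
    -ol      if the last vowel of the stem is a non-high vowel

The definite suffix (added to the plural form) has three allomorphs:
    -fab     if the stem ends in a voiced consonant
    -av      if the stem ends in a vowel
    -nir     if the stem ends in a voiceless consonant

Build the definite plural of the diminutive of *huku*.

*huku*: final sound = /u/, a vowel → -efe → *hukuefe*.
The last vowel of the diminutive form *hukuefe* is /e/, which is a non-high vowel, so the plural suffix is -ol, giving *hukuefeol*.
The plural form *hukuefeol* — final sound /l/ (a voiced consonant) → -fab → *hukuefeolfab*.

hukuefeolfab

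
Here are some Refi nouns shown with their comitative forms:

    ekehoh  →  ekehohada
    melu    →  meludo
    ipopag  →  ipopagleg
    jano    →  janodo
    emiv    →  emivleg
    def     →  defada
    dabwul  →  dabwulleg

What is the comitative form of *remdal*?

The pattern is voicing of the final sound: -ada when the stem ends in a voiceless consonant (*ekehoh*, *def*); -leg when the stem ends in a voiced consonant (*ipopag*, *emiv*, *dabwul*); -do when the stem ends in a vowel (*melu*, *jano*).
*remdal* — final sound /l/ (a voiced consonant) → -leg → *remdalleg*.

remdalleg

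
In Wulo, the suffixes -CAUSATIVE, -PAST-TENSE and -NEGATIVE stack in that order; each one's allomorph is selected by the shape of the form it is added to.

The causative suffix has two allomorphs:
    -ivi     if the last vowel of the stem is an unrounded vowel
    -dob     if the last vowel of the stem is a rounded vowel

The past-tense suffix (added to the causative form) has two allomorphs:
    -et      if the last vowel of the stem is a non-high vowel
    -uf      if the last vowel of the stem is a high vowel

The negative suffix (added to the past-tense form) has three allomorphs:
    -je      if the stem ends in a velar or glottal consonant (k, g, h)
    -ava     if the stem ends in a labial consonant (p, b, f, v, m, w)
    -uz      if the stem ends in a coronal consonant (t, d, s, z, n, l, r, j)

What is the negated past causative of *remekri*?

Since the last vowel of *remekri* is /i/ (an unrounded vowel), it takes -ivi, giving *remekriivi*.
The causative form *remekriivi* — last vowel /i/ (a high vowel) → -uf → *remekriiviuf*.
The past-tense form *remekriiviuf*: final consonant = /f/, labial → -ava → *remekriiviufava*.

remekriiviufava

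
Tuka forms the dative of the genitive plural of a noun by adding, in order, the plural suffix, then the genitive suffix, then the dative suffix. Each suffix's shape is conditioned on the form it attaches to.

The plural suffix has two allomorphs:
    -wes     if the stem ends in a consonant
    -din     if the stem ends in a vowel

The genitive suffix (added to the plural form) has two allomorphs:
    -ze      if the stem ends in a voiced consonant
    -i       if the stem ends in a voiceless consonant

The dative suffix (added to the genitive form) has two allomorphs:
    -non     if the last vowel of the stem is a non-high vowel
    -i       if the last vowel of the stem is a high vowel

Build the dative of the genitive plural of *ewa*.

*ewa*: final sound = /a/, a vowel → -din → *ewadin*.
Since the final consonant of the plural form *ewadin* is /n/ (voiced), it takes -ze, giving *ewadinze*.
Since the last vowel of the genitive form *ewadinze* is /e/ (a non-high vowel), it takes -non, giving *ewadinzenon*.

ewadinzenon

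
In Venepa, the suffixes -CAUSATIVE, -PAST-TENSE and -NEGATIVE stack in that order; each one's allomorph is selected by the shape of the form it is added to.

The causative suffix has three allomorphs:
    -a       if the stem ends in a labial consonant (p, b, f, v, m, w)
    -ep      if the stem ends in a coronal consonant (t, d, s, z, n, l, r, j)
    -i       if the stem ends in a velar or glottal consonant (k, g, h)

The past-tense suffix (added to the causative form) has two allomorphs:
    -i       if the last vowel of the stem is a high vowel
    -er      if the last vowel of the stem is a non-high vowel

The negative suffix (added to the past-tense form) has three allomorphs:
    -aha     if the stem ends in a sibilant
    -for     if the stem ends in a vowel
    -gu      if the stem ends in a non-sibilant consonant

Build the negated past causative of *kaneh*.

*kaneh*: final consonant = /h/, velar/glottal → -i → *kanehi*.
The causative form *kanehi* — last vowel /i/ (a high vowel) → -i → *kanehii*.
The past-tense form *kanehii*: final sound = /i/, a vowel → -for → *kanehiifor*.

kanehiifor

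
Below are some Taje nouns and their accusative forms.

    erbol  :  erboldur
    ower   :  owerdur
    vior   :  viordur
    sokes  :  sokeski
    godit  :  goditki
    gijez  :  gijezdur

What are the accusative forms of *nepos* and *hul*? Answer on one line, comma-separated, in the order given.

neposki, huldur

The suffix is conditioned by the final consonant: -ki when the stem ends in a voiceless consonant (*sokes*, *godit*); -dur when the stem ends in a voiced consonant (*erbol*, *ower*, *vior*, *gijez*).
*nepos* — final consonant /s/ (voiceless) → -ki → *neposki*.
The final consonant of *hul* is /l/, which is voiced, so the suffix is -dur, giving *huldur*.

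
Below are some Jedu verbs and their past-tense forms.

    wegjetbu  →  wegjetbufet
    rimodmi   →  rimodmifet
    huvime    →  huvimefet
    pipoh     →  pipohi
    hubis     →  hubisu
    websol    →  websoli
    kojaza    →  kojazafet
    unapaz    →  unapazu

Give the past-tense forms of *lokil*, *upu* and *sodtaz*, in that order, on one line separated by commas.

Looking at the final sound of each stem: -u when the stem ends in a sibilant (*hubis*, *unapaz*); -i when the stem ends in a non-sibilant consonant (*pipoh*, *websol*); -fet when the stem ends in a vowel (*wegjetbu*, *rimodmi*, *huvime*, *kojaza*).
*lokil* — final sound /l/ (a non-sibilant consonant) → -i → *lokili*.
The final sound of *upu* is /u/, which is a vowel, so the suffix is -fet, giving *upufet*.
The final sound of *sodtaz* is /z/, which is a sibilant, so the suffix is -u, giving *sodtazu*.

lokili, upufet, sodtazu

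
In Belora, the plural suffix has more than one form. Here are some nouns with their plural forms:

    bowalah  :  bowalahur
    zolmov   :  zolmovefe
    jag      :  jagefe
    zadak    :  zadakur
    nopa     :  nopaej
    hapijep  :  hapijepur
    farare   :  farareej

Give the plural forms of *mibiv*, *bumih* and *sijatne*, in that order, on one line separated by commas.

mibivefe, bumihur, sijatneej

The pattern is voicing of the final sound: -ur when the stem ends in a voiceless consonant (*bowalah*, *zadak*, *hapijep*); -efe when the stem ends in a voiced consonant (*zolmov*, *jag*); -ej when the stem ends in a vowel (*nopa*, *farare*).
The final sound of *mibiv* is /v/, which is a voiced consonant, so the suffix is -efe, giving *mibivefe*.
*bumih*: final sound = /h/, a voiceless consonant → -ur → *bumihur*.
*sijatne*: final sound = /e/, a vowel → -ej → *sijatneej*.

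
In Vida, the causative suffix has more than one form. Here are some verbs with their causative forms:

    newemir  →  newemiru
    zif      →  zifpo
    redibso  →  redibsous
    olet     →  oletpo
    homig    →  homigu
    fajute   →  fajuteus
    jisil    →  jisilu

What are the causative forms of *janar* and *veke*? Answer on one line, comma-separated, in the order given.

The suffix is conditioned by the final sound: -po when the stem ends in a voiceless consonant (*zif*, *olet*); -u when the stem ends in a voiced consonant (*newemir*, *homig*, *jisil*); -us when the stem ends in a vowel (*redibso*, *fajute*).
*janar* — final sound /r/ (a voiced consonant) → -u → *janaru*.
*veke*: final sound = /e/, a vowel → -us → *vekeus*.

janaru, vekeus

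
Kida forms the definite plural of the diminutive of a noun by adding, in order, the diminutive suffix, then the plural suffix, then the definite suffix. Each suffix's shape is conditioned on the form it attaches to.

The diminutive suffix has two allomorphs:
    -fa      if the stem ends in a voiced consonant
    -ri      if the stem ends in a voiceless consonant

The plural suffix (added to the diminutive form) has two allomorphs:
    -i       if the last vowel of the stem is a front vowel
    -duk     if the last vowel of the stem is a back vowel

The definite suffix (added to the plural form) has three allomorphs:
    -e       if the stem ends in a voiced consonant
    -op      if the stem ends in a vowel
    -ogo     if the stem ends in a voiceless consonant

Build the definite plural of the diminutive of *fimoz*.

*fimoz* — final consonant /z/ (voiced) → -fa → *fimozfa*.
Since the last vowel of the diminutive form *fimozfa* is /a/ (a back vowel), it takes -duk, giving *fimozfaduk*.
The plural form *fimozfaduk*: final sound = /k/, a voiceless consonant → -ogo → *fimozfadukogo*.

fimozfadukogo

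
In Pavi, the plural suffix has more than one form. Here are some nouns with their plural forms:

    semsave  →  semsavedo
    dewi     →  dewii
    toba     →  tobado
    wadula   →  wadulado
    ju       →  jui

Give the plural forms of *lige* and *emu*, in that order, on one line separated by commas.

The suffix is conditioned by the last vowel: -i when the last vowel of the stem is a high vowel (*dewi*, *ju*); -do when the last vowel of the stem is a non-high vowel (*semsave*, *toba*, *wadula*).
*lige*: last vowel = /e/, a non-high vowel → -do → *ligedo*.
*emu*: last vowel = /u/, a high vowel → -i → *emui*.

ligedo, emui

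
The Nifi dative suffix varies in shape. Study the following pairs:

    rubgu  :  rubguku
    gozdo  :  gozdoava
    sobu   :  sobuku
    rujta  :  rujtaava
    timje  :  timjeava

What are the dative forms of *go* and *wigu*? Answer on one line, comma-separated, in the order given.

goava, wiguku

The alternation tracks the last vowel of the stem — -ku when the last vowel of the stem is a high vowel (*rubgu*, *sobu*); -ava when the last vowel of the stem is a non-high vowel (*gozdo*, *rujta*, *timje*).
Since the last vowel of *go* is /o/ (a non-high vowel), it takes -ava, giving *goava*.
Since the last vowel of *wigu* is /u/ (a high vowel), it takes -ku, giving *wiguku*.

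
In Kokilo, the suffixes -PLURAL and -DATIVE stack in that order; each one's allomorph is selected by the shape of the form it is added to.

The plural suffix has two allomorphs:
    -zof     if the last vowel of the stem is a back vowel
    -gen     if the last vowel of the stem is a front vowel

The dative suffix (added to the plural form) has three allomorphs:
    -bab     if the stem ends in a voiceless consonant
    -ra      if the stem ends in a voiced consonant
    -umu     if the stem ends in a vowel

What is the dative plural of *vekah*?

The last vowel of *vekah* is /a/, which is a back vowel, so the plural suffix is -zof, giving *vekahzof*.
The plural form *vekahzof*: final sound = /f/, a voiceless consonant → -bab → *vekahzofbab*.

vekahzofbab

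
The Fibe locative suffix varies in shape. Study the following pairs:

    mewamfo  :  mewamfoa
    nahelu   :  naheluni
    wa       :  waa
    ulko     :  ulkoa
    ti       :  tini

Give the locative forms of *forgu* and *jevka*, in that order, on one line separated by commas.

forguni, jevkaa

The alternation tracks the last vowel of the stem — -ni when the last vowel of the stem is a high vowel (*nahelu*, *ti*); -a when the last vowel of the stem is a non-high vowel (*mewamfo*, *wa*, *ulko*).
Since the last vowel of *forgu* is /u/ (a high vowel), it takes -ni, giving *forguni*.
Since the last vowel of *jevka* is /a/ (a non-high vowel), it takes -a, giving *jevkaa*.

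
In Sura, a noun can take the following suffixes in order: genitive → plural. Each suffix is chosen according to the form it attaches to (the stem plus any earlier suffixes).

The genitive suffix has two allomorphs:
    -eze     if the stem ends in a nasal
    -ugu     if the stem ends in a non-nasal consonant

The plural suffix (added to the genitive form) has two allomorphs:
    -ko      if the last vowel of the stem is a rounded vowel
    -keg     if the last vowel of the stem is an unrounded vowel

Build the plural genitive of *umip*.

umipuguko

*umip*: final consonant = /p/, non-nasal → -ugu → *umipugu*.
The genitive form *umipugu* — last vowel /u/ (a rounded vowel) → -ko → *umipuguko*.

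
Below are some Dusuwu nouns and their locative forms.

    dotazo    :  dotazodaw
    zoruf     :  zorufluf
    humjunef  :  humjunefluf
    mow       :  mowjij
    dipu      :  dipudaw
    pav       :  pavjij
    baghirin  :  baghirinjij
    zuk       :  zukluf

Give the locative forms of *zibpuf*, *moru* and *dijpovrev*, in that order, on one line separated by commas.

The suffix is conditioned by the final sound: -luf when the stem ends in a voiceless consonant (*zoruf*, *humjunef*, *zuk*); -jij when the stem ends in a voiced consonant (*mow*, *pav*, *baghirin*); -daw when the stem ends in a vowel (*dotazo*, *dipu*).
*zibpuf*: final sound = /f/, a voiceless consonant → -luf → *zibpufluf*.
Since the final sound of *moru* is /u/ (a vowel), it takes -daw, giving *morudaw*.
Since the final sound of *dijpovrev* is /v/ (a voiced consonant), it takes -jij, giving *dijpovrevjij*.

zibpufluf, morudaw, dijpovrevjij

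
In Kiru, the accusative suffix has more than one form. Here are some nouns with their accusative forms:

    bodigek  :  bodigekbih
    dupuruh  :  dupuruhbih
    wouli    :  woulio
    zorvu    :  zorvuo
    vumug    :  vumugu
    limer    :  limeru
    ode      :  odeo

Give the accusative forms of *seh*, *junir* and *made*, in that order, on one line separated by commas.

Looking at the final sound of each stem: -bih when the stem ends in a voiceless consonant (*bodigek*, *dupuruh*); -u when the stem ends in a voiced consonant (*vumug*, *limer*); -o when the stem ends in a vowel (*wouli*, *zorvu*, *ode*).
*seh* — final sound /h/ (a voiceless consonant) → -bih → *sehbih*.
Since the final sound of *junir* is /r/ (a voiced consonant), it takes -u, giving *juniru*.
*made*: final sound = /e/, a vowel → -o → *madeo*.

sehbih, juniru, madeo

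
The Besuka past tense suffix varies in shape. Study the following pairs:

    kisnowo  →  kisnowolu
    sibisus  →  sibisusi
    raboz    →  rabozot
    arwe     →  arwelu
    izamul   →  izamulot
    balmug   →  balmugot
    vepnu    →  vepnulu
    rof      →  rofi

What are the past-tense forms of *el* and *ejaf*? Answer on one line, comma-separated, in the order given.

elot, ejafi

The pattern is voicing of the final sound: -i when the stem ends in a voiceless consonant (*sibisus*, *rof*); -ot when the stem ends in a voiced consonant (*raboz*, *izamul*, *balmug*); -lu when the stem ends in a vowel (*kisnowo*, *arwe*, *vepnu*).
*el* — final sound /l/ (a voiced consonant) → -ot → *elot*.
The final sound of *ejaf* is /f/, which is a voiceless consonant, so the suffix is -i, giving *ejafi*.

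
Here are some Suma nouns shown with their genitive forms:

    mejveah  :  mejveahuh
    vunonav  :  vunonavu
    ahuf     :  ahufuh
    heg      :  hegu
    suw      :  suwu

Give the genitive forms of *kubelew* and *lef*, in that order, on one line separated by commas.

kubelewu, lefuh

Looking at the final consonant of each stem: -uh when the stem ends in a voiceless consonant (*mejveah*, *ahuf*); -u when the stem ends in a voiced consonant (*vunonav*, *heg*, *suw*).
Since the final consonant of *kubelew* is /w/ (voiced), it takes -u, giving *kubelewu*.
*lef*: final consonant = /f/, voiceless → -uh → *lefuh*.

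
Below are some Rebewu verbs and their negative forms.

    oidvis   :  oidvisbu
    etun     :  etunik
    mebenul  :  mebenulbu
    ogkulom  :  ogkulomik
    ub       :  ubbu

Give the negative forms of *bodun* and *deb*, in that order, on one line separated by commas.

The pattern is nasality of the final consonant: -ik when the stem ends in a nasal (*etun*, *ogkulom*); -bu when the stem ends in a non-nasal consonant (*oidvis*, *mebenul*, *ub*).
*bodun*: final consonant = /n/, a nasal → -ik → *bodunik*.
*deb* — final consonant /b/ (non-nasal) → -bu → *debbu*.

bodunik, debbu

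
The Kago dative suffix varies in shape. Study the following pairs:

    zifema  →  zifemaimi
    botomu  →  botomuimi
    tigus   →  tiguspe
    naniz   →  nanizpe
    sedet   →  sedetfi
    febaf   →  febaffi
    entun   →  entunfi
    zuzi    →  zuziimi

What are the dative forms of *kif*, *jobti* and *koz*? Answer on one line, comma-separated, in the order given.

The suffix is conditioned by the final sound: -pe when the stem ends in a sibilant (*tigus*, *naniz*); -fi when the stem ends in a non-sibilant consonant (*sedet*, *febaf*, *entun*); -imi when the stem ends in a vowel (*zifema*, *botomu*, *zuzi*).
*kif*: final sound = /f/, a non-sibilant consonant → -fi → *kiffi*.
*jobti* — final sound /i/ (a vowel) → -imi → *jobtiimi*.
Since the final sound of *koz* is /z/ (a sibilant), it takes -pe, giving *kozpe*.

kiffi, jobtiimi, kozpe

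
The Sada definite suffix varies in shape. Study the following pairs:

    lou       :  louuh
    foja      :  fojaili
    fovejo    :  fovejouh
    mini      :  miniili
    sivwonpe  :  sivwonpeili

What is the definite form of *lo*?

The pattern is rounding harmony: -uh when the last vowel of the stem is a rounded vowel (*lou*, *fovejo*); -ili when the last vowel of the stem is an unrounded vowel (*foja*, *mini*, *sivwonpe*).
The last vowel of *lo* is /o/, which is a rounded vowel, so the suffix is -uh, giving *louh*.

louh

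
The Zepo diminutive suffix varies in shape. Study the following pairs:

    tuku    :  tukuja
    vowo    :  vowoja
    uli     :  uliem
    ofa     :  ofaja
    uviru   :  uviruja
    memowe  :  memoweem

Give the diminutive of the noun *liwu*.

Looking at the last vowel of each stem: -em when the last vowel of the stem is a front vowel (*uli*, *memowe*); -ja when the last vowel of the stem is a back vowel (*tuku*, *vowo*, *ofa*, *uviru*).
The last vowel of *liwu* is /u/, which is a back vowel, so the suffix is -ja, giving *liwuja*.

liwuja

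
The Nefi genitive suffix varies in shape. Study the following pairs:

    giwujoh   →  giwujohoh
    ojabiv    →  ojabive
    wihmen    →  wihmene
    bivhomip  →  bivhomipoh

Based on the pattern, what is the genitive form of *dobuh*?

The alternation tracks the final consonant of the stem — -oh when the stem ends in a voiceless consonant (*giwujoh*, *bivhomip*); -e when the stem ends in a voiced consonant (*ojabiv*, *wihmen*).
Since the final consonant of *dobuh* is /h/ (voiceless), it takes -oh, giving *dobuhoh*.

dobuhoh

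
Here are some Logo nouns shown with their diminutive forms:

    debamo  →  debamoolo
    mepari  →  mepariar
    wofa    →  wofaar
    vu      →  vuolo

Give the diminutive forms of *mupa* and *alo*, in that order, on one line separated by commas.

Looking at the last vowel of each stem: -olo when the last vowel of the stem is a rounded vowel (*debamo*, *vu*); -ar when the last vowel of the stem is an unrounded vowel (*mepari*, *wofa*).
Since the last vowel of *mupa* is /a/ (an unrounded vowel), it takes -ar, giving *mupaar*.
The last vowel of *alo* is /o/, which is a rounded vowel, so the suffix is -olo, giving *aloolo*.

mupaar, aloolo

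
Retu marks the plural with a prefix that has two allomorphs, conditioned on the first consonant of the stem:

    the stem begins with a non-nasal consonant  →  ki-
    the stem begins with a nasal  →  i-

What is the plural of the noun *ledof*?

The first consonant of *ledof* is /l/, which is non-nasal, so the prefix is ki-, giving *kiledof*.

kiledof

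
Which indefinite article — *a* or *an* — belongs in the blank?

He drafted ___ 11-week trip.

an

The indefinite article is chosen by the initial *sound* of the following word, not its spelling.
The number *11* is spoken "eleven", beginning with /ɪˈlɛvən/ — a vowel sound.
So the article is *an*: He drafted an 11-week trip.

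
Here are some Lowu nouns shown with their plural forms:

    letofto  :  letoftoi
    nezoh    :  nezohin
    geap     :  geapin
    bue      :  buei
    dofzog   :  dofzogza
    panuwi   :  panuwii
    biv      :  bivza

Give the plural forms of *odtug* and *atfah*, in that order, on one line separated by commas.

odtugza, atfahin

The alternation tracks the final sound of the stem — -in when the stem ends in a voiceless consonant (*nezoh*, *geap*); -za when the stem ends in a voiced consonant (*dofzog*, *biv*); -i when the stem ends in a vowel (*letofto*, *bue*, *panuwi*).
Since the final sound of *odtug* is /g/ (a voiced consonant), it takes -za, giving *odtugza*.
Since the final sound of *atfah* is /h/ (a voiceless consonant), it takes -in, giving *atfahin*.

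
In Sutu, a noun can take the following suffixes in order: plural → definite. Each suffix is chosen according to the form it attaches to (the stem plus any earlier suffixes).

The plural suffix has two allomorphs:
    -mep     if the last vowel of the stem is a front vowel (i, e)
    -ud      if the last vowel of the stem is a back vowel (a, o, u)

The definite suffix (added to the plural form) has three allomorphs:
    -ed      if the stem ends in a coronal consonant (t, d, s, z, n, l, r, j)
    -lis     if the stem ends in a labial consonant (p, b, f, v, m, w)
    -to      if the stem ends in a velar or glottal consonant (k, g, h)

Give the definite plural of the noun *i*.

*i*: last vowel = /i/, a front vowel → -mep → *imep*.
The plural form *imep*: final consonant = /p/, labial → -lis → *imeplis*.

imeplis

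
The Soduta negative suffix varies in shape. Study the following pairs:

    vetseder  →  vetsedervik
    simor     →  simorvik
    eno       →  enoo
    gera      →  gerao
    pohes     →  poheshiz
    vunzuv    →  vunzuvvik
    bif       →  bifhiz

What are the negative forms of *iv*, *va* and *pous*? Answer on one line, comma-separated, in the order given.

The suffix is conditioned by the final sound: -hiz when the stem ends in a voiceless consonant (*pohes*, *bif*); -vik when the stem ends in a voiced consonant (*vetseder*, *simor*, *vunzuv*); -o when the stem ends in a vowel (*eno*, *gera*).
*iv* — final sound /v/ (a voiced consonant) → -vik → *ivvik*.
The final sound of *va* is /a/, which is a vowel, so the suffix is -o, giving *vao*.
*pous*: final sound = /s/, a voiceless consonant → -hiz → *poushiz*.

ivvik, vao, poushiz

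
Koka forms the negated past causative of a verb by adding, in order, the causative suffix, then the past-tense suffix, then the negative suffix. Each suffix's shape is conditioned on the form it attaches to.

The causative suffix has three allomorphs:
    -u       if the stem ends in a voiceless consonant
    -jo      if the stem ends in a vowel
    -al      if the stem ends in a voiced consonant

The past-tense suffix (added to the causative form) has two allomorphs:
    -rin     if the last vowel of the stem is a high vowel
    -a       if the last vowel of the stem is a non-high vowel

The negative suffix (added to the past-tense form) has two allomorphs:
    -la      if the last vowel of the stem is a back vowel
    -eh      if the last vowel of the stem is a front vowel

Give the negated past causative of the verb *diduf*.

The final sound of *diduf* is /f/, which is a voiceless consonant, so the causative suffix is -u, giving *didufu*.
The causative form *didufu*: last vowel = /u/, a high vowel → -rin → *didufurin*.
The past-tense form *didufurin*: last vowel = /i/, a front vowel → -eh → *didufurineh*.

didufurineh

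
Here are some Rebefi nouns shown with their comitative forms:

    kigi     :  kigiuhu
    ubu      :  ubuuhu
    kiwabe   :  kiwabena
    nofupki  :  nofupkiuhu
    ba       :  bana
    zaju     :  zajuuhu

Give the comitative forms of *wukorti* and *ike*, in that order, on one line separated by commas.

The alternation tracks the last vowel of the stem — -uhu when the last vowel of the stem is a high vowel (*kigi*, *ubu*, *nofupki*, *zaju*); -na when the last vowel of the stem is a non-high vowel (*kiwabe*, *ba*).
*wukorti* — last vowel /i/ (a high vowel) → -uhu → *wukortiuhu*.
The last vowel of *ike* is /e/, which is a non-high vowel, so the suffix is -na, giving *ikena*.

wukortiuhu, ikena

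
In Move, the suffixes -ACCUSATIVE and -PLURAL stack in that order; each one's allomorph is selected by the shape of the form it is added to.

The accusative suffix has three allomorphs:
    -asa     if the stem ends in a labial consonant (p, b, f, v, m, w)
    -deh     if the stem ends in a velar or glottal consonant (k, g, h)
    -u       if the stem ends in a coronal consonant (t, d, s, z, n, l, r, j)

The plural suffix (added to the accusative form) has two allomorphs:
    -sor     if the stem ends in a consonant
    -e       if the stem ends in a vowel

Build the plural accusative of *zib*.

zibasae

*zib* — final consonant /b/ (labial) → -asa → *zibasa*.
Since the final sound of the accusative form *zibasa* is /a/ (a vowel), it takes -e, giving *zibasae*.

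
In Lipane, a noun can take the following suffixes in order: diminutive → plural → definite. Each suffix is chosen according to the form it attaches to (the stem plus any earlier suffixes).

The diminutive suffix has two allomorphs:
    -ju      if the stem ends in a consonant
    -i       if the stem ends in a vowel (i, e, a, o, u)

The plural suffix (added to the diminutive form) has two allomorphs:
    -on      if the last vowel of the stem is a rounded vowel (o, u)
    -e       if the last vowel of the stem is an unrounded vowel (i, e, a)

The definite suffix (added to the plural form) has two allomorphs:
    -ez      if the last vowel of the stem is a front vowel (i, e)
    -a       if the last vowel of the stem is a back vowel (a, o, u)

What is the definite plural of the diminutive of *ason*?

asonjuona

The final sound of *ason* is /n/, which is a consonant, so the diminutive suffix is -ju, giving *asonju*.
The last vowel of the diminutive form *asonju* is /u/, which is a rounded vowel, so the plural suffix is -on, giving *asonjuon*.
Since the last vowel of the plural form *asonjuon* is /o/ (a back vowel), it takes -a, giving *asonjuona*.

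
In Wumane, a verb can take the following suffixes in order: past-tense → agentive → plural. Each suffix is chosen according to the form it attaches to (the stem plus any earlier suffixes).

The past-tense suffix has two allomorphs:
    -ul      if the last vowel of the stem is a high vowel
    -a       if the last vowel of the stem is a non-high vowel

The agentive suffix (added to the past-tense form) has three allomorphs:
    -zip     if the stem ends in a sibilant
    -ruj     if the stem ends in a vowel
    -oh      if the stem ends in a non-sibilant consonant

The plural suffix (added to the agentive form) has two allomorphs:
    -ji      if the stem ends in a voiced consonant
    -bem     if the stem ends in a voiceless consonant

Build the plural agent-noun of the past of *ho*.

hoarujji

*ho* — last vowel /o/ (a non-high vowel) → -a → *hoa*.
The final sound of the past-tense form *hoa* is /a/, which is a vowel, so the agentive suffix is -ruj, giving *hoaruj*.
Since the final consonant of the agentive form *hoaruj* is /j/ (voiced), it takes -ji, giving *hoarujji*.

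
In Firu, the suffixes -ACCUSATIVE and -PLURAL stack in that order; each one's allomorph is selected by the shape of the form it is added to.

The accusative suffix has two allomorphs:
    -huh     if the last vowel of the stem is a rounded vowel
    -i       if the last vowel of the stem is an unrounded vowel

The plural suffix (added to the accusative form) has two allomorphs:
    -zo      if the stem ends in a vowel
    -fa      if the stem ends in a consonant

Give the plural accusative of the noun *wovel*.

wovelizo

The last vowel of *wovel* is /e/, which is an unrounded vowel, so the accusative suffix is -i, giving *woveli*.
The accusative form *woveli*: final sound = /i/, a vowel → -zo → *wovelizo*.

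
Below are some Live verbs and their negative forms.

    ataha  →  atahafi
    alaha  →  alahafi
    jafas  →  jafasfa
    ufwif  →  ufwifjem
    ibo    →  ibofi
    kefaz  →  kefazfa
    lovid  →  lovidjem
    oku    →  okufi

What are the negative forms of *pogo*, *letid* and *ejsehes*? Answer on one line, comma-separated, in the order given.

pogofi, letidjem, ejsehesfa

Looking at the final sound of each stem: -fa when the stem ends in a sibilant (*jafas*, *kefaz*); -jem when the stem ends in a non-sibilant consonant (*ufwif*, *lovid*); -fi when the stem ends in a vowel (*ataha*, *alaha*, *ibo*, *oku*).
*pogo* — final sound /o/ (a vowel) → -fi → *pogofi*.
Since the final sound of *letid* is /d/ (a non-sibilant consonant), it takes -jem, giving *letidjem*.
The final sound of *ejsehes* is /s/, which is a sibilant, so the suffix is -fa, giving *ejsehesfa*.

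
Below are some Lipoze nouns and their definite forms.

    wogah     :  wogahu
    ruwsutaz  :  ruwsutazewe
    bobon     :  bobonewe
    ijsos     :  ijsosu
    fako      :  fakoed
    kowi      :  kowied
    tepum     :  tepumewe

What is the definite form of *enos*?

enosu

Looking at the final sound of each stem: -u when the stem ends in a voiceless consonant (*wogah*, *ijsos*); -ewe when the stem ends in a voiced consonant (*ruwsutaz*, *bobon*, *tepum*); -ed when the stem ends in a vowel (*fako*, *kowi*).
The final sound of *enos* is /s/, which is a voiceless consonant, so the suffix is -u, giving *enosu*.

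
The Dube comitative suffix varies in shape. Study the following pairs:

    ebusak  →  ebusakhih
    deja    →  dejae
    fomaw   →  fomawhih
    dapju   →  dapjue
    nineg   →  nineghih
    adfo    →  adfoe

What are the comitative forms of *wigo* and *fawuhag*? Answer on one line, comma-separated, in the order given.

The suffix is conditioned by the final sound: -hih when the stem ends in a consonant (*ebusak*, *fomaw*, *nineg*); -e when the stem ends in a vowel (*deja*, *dapju*, *adfo*).
*wigo* — final sound /o/ (a vowel) → -e → *wigoe*.
*fawuhag*: final sound = /g/, a consonant → -hih → *fawuhaghih*.

wigoe, fawuhaghih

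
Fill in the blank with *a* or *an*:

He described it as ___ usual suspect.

The indefinite article is chosen by the initial *sound* of the following word, not its spelling.
*usual* begins with the sound /juː/ (u pronounced /juː/) — a consonant sound.
So the article is *a*: He described it as a usual suspect.

a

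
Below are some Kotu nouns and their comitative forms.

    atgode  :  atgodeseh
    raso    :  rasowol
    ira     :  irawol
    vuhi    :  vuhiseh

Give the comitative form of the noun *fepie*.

fepieseh

The pattern is front/back vowel harmony: -seh when the last vowel of the stem is a front vowel (*atgode*, *vuhi*); -wol when the last vowel of the stem is a back vowel (*raso*, *ira*).
The last vowel of *fepie* is /e/, which is a front vowel, so the suffix is -seh, giving *fepieseh*.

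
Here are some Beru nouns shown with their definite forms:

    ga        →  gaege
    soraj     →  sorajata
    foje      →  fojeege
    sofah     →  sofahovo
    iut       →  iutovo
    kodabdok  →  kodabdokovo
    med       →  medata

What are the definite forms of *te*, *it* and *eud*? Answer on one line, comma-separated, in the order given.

teege, itovo, eudata

Looking at the final sound of each stem: -ovo when the stem ends in a voiceless consonant (*sofah*, *iut*, *kodabdok*); -ata when the stem ends in a voiced consonant (*soraj*, *med*); -ege when the stem ends in a vowel (*ga*, *foje*).
Since the final sound of *te* is /e/ (a vowel), it takes -ege, giving *teege*.
The final sound of *it* is /t/, which is a voiceless consonant, so the suffix is -ovo, giving *itovo*.
Since the final sound of *eud* is /d/ (a voiced consonant), it takes -ata, giving *eudata*.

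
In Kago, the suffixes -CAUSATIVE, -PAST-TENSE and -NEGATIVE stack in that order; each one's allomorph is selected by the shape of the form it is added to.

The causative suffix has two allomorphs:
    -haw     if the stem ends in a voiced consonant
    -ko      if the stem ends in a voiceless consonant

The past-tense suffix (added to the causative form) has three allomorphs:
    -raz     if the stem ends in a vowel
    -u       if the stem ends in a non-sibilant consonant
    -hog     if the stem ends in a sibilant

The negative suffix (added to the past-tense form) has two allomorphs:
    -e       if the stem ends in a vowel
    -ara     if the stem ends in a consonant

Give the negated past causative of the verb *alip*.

Since the final consonant of *alip* is /p/ (voiceless), it takes -ko, giving *alipko*.
Since the final sound of the causative form *alipko* is /o/ (a vowel), it takes -raz, giving *alipkoraz*.
The past-tense form *alipkoraz*: final sound = /z/, a consonant → -ara → *alipkorazara*.

alipkorazara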